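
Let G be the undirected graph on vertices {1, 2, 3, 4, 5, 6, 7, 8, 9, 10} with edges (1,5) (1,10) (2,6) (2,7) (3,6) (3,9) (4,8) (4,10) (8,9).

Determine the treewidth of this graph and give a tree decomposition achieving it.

Treewidth 1.
Bags: B1 = {1, 5}  B2 = {1, 10}  B3 = {4, 10}  B4 = {4, 8}  B5 = {8, 9}  B6 = {3, 9}  B7 = {3, 6}  B8 = {2, 6}  B9 = {2, 7}
Tree: B1–B2, B2–B3, B3–B4, B4–B5, B5–B6, B6–B7, B7–B8, B8–B9

Each bag holds 2 vertices, so the decomposition has width 1, which upper-bounds the treewidth. G has an edge, so its treewidth is at least 1. Hence tw(G) = 1 exactly.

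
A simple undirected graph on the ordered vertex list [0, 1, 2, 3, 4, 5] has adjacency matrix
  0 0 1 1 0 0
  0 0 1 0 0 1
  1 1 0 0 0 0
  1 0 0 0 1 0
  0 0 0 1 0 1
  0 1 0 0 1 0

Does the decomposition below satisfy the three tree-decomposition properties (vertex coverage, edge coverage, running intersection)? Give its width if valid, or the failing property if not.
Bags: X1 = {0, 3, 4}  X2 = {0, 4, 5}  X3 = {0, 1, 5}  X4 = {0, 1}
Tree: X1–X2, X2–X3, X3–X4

A tree decomposition must satisfy three properties: every vertex lies in some bag; for every edge, both endpoints lie together in some bag; and for every vertex, the bags containing it form a connected subtree. Here vertex 2 appears in no bag, so the decomposition is invalid.

No — vertex 2 appears in no bag.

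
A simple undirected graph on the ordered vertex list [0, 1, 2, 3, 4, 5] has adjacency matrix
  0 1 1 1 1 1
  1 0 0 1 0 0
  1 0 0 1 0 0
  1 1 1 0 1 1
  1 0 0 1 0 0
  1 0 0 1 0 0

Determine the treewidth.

2

A width-2 tree decomposition is:
Bags: B1 = {0, 2, 3}  B2 = {0, 3, 4}  B3 = {0, 1, 3}  B4 = {0, 3, 5}
Tree: B1–B2, B1–B3, B1–B4
Each bag holds 3 vertices, so the decomposition has width 2, which upper-bounds the treewidth. Conversely, {0, 1, 3} is a clique of size 3, and the vertices of any clique must share a bag in every tree decomposition; so some bag has ≥ 3 vertices and tw(G) ≥ 2. Hence tw(G) = 2 exactly.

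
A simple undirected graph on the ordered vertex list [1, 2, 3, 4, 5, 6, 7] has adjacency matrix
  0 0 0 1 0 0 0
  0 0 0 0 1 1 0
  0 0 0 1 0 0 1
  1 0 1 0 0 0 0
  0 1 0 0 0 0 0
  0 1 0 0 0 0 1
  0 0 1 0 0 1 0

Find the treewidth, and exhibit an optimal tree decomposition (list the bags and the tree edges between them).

Treewidth 1.
One such decomposition:
Bags: B1 = {2, 5}  B2 = {2, 6}  B3 = {6, 7}  B4 = {3, 7}  B5 = {3, 4}  B6 = {1, 4}
Tree: B1–B2, B2–B3, B3–B4, B4–B5, B5–B6

Each bag holds 2 vertices, so the decomposition has width 1, which upper-bounds the treewidth. Any graph with an edge has treewidth ≥ 1, and G has the edge 5–2. The upper and lower bounds meet at 1, so that is the treewidth.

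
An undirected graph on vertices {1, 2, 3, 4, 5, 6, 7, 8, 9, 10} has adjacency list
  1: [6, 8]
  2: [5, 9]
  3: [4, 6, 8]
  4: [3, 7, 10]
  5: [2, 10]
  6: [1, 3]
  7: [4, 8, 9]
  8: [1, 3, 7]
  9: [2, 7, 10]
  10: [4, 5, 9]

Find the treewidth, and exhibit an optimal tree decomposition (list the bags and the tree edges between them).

Treewidth 2.
One such decomposition:
Bags: B1 = {2, 5, 10}  B2 = {2, 9, 10}  B3 = {4, 9, 10}  B4 = {4, 7, 9}  B5 = {3, 4, 7}  B6 = {3, 7, 8}  B7 = {3, 6, 8}  B8 = {1, 6, 8}
Tree: B1–B2, B2–B3, B3–B4, B4–B5, B5–B6, B6–B7, B7–B8

Each bag holds 3 vertices, so the decomposition has width 2, which upper-bounds the treewidth. Since 5–2–9–10–5 is a cycle in G, G is not acyclic. Forests are exactly the graphs of treewidth ≤ 1, so tw(G) ≥ 2. Therefore the treewidth is 2.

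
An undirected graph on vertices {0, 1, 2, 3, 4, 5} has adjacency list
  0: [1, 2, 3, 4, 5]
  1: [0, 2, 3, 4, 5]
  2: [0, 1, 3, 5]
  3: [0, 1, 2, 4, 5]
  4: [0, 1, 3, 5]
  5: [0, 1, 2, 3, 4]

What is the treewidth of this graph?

4

A width-4 tree decomposition is:
Bags: B1 = {0, 1, 2, 3, 5}  B2 = {0, 1, 3, 4, 5}
Tree: B1–B2
Each bag holds 5 vertices, so the decomposition has width 4, which upper-bounds the treewidth. For the lower bound, the 5 vertices {0, 1, 2, 3, 5} are pairwise adjacent, and any tree decomposition puts a clique entirely inside one bag — forcing width ≥ 4. Hence tw(G) = 4 exactly.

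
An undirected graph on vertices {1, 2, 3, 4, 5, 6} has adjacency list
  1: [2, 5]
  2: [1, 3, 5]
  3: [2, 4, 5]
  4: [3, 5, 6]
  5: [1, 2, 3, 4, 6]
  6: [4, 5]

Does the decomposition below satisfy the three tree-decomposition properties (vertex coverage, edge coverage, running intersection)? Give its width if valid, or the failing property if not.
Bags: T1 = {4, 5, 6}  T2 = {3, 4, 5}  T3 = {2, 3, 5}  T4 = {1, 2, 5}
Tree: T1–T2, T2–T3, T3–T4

Yes; width 2.

Vertex coverage: the bags together contain {1, 2, 3, 4, 5, 6}, the full vertex set. Edge coverage: each edge of G has both endpoints in at least one bag. Running intersection: for every vertex, the bags containing it form a connected subtree. All three properties hold, so this is a valid tree decomposition of width max|bag| − 1 = 2, and hence tw(G) ≤ 2.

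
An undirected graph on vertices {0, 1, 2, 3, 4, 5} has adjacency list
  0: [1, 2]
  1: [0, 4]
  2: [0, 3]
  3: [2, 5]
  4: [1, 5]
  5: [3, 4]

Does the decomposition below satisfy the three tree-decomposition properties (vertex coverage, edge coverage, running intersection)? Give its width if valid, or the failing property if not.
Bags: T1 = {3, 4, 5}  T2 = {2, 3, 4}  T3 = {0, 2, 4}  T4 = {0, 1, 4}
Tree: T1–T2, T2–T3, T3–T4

Vertex coverage: the bags together contain {0, 1, 2, 3, 4, 5}, the full vertex set. Edge coverage: each edge of G has both endpoints in at least one bag. Running intersection: for every vertex, the bags containing it form a connected subtree. All three properties hold, so this is a valid tree decomposition of width max|bag| − 1 = 2, and hence tw(G) ≤ 2.

Yes; width 2.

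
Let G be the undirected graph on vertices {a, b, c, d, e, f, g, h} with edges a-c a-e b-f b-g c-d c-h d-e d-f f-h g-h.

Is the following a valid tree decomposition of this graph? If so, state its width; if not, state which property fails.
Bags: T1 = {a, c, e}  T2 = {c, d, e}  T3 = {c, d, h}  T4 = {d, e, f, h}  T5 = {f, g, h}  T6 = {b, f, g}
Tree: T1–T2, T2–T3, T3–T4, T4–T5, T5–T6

A tree decomposition must satisfy three properties: every vertex lies in some bag; for every edge, both endpoints lie together in some bag; and for every vertex, the bags containing it form a connected subtree. Here bags containing vertex e are not connected in the tree, so the decomposition is invalid.

No — bags containing vertex e are not connected in the tree.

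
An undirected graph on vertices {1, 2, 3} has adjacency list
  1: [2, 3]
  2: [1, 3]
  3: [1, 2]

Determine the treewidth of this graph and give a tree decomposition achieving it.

Treewidth 2.
One such decomposition:
Bags: B1 = {1, 2, 3}
Tree: (single bag)

With just one bag of size 3, the width is 3 − 1 = 2, so tw(G) ≤ 2. Conversely, {1, 2, 3} is a clique of size 3, and the vertices of any clique must share a bag in every tree decomposition; so some bag has ≥ 3 vertices and tw(G) ≥ 2. Hence tw(G) = 2 exactly.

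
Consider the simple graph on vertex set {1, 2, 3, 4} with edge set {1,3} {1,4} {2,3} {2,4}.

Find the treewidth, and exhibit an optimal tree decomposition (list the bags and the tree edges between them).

The largest bag has 3 vertices, giving width 2; this decomposition certifies tw(G) ≤ 2. Since 2–4–1–3–2 is a cycle in G, G is not acyclic. Forests are exactly the graphs of treewidth ≤ 1, so tw(G) ≥ 2. Therefore the treewidth is 2.

Treewidth 2.
One optimal decomposition is:
Bags: B1 = {1, 2, 4}  B2 = {1, 2, 3}
Tree: B1–B2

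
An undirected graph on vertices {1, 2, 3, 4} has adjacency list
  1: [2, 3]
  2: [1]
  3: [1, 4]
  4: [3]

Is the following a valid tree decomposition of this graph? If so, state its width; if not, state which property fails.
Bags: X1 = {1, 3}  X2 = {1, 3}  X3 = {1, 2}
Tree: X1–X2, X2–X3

A tree decomposition must satisfy three properties: every vertex lies in some bag; for every edge, both endpoints lie together in some bag; and for every vertex, the bags containing it form a connected subtree. Here vertex 4 appears in no bag, so the decomposition is invalid.

No — vertex 4 appears in no bag.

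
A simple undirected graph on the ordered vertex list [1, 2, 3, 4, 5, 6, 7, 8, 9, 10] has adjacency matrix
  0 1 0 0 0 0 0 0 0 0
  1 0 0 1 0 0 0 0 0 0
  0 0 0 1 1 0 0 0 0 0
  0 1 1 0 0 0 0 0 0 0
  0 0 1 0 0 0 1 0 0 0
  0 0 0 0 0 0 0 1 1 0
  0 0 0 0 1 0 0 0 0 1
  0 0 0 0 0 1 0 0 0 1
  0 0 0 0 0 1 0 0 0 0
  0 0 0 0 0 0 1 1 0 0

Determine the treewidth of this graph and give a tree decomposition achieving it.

Every bag has size at most 2, so the width is 2 − 1 = 1 and tw(G) ≤ 1. G has an edge, so its treewidth is at least 1. Therefore the treewidth is 1.

Treewidth 1.
One such decomposition:
Bags: B1 = {6, 9}  B2 = {6, 8}  B3 = {8, 10}  B4 = {7, 10}  B5 = {5, 7}  B6 = {3, 5}  B7 = {3, 4}  B8 = {2, 4}  B9 = {1, 2}
Tree: B1–B2, B2–B3, B3–B4, B4–B5, B5–B6, B6–B7, B7–B8, B8–B9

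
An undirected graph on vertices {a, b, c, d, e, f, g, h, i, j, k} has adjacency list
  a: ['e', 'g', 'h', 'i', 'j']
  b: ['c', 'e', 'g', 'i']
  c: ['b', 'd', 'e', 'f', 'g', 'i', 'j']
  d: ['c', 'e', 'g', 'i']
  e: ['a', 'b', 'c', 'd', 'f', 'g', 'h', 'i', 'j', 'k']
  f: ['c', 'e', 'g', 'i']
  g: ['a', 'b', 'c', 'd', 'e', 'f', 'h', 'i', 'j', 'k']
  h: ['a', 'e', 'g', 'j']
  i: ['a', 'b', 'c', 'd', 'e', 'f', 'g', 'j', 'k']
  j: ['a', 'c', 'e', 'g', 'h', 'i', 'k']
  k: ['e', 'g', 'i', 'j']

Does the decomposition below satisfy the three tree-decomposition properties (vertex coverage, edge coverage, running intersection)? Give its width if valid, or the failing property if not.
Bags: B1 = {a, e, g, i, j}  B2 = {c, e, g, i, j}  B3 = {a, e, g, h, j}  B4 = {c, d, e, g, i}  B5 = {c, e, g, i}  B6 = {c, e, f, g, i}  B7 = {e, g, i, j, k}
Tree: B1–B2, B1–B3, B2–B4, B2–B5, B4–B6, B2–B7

A tree decomposition must satisfy three properties: every vertex lies in some bag; for every edge, both endpoints lie together in some bag; and for every vertex, the bags containing it form a connected subtree. Here vertex b appears in no bag, so the decomposition is invalid.

No — vertex b appears in no bag.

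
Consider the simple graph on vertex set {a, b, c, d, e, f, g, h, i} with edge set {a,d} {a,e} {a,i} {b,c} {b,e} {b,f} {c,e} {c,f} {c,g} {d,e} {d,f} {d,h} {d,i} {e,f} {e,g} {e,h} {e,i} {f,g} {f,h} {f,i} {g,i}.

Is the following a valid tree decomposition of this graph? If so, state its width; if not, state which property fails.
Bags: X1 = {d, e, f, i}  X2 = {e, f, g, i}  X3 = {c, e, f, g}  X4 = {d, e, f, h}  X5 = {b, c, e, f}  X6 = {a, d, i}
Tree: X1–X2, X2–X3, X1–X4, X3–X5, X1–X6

A tree decomposition must satisfy three properties: every vertex lies in some bag; for every edge, both endpoints lie together in some bag; and for every vertex, the bags containing it form a connected subtree. Here edge (e,a) lies in no bag, so the decomposition is invalid.

No — edge (e,a) lies in no bag.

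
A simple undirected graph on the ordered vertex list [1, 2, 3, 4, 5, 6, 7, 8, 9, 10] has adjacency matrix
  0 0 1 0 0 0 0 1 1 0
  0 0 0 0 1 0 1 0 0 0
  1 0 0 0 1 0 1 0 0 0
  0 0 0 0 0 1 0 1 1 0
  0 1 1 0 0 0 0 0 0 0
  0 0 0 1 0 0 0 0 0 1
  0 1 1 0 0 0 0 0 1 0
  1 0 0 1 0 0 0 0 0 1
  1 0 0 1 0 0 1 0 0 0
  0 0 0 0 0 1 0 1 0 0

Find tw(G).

A width-2 tree decomposition is:
Bags: B1 = {6, 8, 10}  B2 = {4, 6, 8}  B3 = {1, 4, 8}  B4 = {1, 4, 9}  B5 = {1, 3, 9}  B6 = {3, 7, 9}  B7 = {3, 5, 7}  B8 = {2, 5, 7}
Tree: B1–B2, B2–B3, B3–B4, B4–B5, B5–B6, B6–B7, B7–B8
The largest bag has 3 vertices, giving width 2; this decomposition certifies tw(G) ≤ 2. The edges 10–6–4–8–10 form a cycle, so G is not a tree and its treewidth is at least 2. The upper and lower bounds meet at 2, so that is the treewidth.

2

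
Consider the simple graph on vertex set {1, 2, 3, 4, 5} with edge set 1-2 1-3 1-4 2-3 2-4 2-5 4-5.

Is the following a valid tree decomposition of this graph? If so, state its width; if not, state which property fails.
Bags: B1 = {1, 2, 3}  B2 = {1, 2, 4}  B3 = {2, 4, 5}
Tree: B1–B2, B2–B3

Checking the three conditions: (i) the bags cover all of {1, 2, 3, 4, 5}; (ii) for each edge, some bag contains both endpoints; (iii) the bags containing any fixed vertex form a subtree. All hold, so the decomposition is valid with width 3 − 1 = 2.

Yes; width 2.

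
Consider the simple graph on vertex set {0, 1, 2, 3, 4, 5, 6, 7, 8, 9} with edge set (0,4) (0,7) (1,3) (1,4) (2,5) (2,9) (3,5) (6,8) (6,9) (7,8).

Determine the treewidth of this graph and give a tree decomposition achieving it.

Treewidth 2.
Bags: B1 = {2, 5, 9}  B2 = {3, 5, 9}  B3 = {1, 3, 9}  B4 = {1, 4, 9}  B5 = {0, 4, 9}  B6 = {0, 7, 9}  B7 = {7, 8, 9}  B8 = {6, 8, 9}
Tree: B1–B2, B2–B3, B3–B4, B4–B5, B5–B6, B6–B7, B7–B8

Every bag has size at most 3, so the width is 3 − 1 = 2 and tw(G) ≤ 2. The edges 9–2–5–3–1–4–0–7–8–6–9 form a cycle, so G is not a tree and its treewidth is at least 2. Combining the bounds, tw(G) = 2.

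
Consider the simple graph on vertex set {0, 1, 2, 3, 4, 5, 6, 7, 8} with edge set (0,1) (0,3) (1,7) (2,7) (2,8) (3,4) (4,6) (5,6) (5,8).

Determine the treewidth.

2

A width-2 tree decomposition is:
Bags: B1 = {2, 5, 8}  B2 = {2, 5, 6}  B3 = {2, 4, 6}  B4 = {2, 3, 4}  B5 = {0, 2, 3}  B6 = {0, 1, 2}  B7 = {1, 2, 7}
Tree: B1–B2, B2–B3, B3–B4, B4–B5, B5–B6, B6–B7
Each bag holds 3 vertices, so the decomposition has width 2, which upper-bounds the treewidth. Since 2–8–5–6–4–3–0–1–7–2 is a cycle in G, G is not acyclic. Forests are exactly the graphs of treewidth ≤ 1, so tw(G) ≥ 2. The upper and lower bounds meet at 2, so that is the treewidth.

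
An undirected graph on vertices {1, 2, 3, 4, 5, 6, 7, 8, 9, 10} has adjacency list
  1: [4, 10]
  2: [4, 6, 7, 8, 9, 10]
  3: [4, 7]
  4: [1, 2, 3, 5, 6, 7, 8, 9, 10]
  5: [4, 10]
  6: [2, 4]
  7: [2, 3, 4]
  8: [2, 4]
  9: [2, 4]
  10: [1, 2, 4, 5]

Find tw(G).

2

A width-2 tree decomposition is:
Bags: B1 = {2, 4, 7}  B2 = {2, 4, 10}  B3 = {2, 4, 9}  B4 = {2, 4, 8}  B5 = {4, 5, 10}  B6 = {1, 4, 10}  B7 = {3, 4, 7}  B8 = {2, 4, 6}
Tree: B1–B2, B1–B3, B1–B4, B2–B5, B2–B6, B1–B7, B4–B8
The largest bag has 3 vertices, giving width 2; this decomposition certifies tw(G) ≤ 2. For the lower bound, the 3 vertices {1, 4, 10} are pairwise adjacent, and any tree decomposition puts a clique entirely inside one bag — forcing width ≥ 2. Hence tw(G) = 2 exactly.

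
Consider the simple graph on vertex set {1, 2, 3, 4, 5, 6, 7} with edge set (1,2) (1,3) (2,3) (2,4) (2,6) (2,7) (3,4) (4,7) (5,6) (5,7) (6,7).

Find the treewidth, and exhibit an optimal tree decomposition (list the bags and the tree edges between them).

Treewidth 2.
One optimal decomposition is:
Bags: B1 = {2, 4, 7}  B2 = {2, 3, 4}  B3 = {2, 6, 7}  B4 = {1, 2, 3}  B5 = {5, 6, 7}
Tree: B1–B2, B1–B3, B2–B4, B3–B5

The largest bag has 3 vertices, giving width 2; this decomposition certifies tw(G) ≤ 2. On the other hand G contains the 3-clique {1, 2, 3}. A clique must lie in a single bag of any decomposition, so no decomposition can have width below 2. Therefore the treewidth is 2.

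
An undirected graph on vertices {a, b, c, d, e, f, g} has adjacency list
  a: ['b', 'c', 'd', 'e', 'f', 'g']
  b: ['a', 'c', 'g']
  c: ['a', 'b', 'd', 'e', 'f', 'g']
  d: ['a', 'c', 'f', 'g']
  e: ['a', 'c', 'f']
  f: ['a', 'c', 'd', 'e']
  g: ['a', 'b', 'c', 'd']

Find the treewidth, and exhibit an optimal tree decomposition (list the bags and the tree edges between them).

Each bag holds 4 vertices, so the decomposition has width 3, which upper-bounds the treewidth. Conversely, {a, c, d, g} is a clique of size 4, and the vertices of any clique must share a bag in every tree decomposition; so some bag has ≥ 4 vertices and tw(G) ≥ 3. Combining the bounds, tw(G) = 3.

Treewidth 3.
One such decomposition:
Bags: B1 = {a, c, d, g}  B2 = {a, b, c, g}  B3 = {a, c, d, f}  B4 = {a, c, e, f}
Tree: B1–B2, B1–B3, B3–B4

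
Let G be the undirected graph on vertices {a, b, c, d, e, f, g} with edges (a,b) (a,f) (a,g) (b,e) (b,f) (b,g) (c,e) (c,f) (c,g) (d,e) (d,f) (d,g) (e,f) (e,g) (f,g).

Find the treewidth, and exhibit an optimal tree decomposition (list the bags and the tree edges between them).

Treewidth 3.
Bags: B1 = {a, b, f, g}  B2 = {b, e, f, g}  B3 = {d, e, f, g}  B4 = {c, e, f, g}
Tree: B1–B2, B2–B3, B3–B4

The largest bag has 4 vertices, giving width 3; this decomposition certifies tw(G) ≤ 3. For the lower bound, the 4 vertices {d, e, f, g} are pairwise adjacent, and any tree decomposition puts a clique entirely inside one bag — forcing width ≥ 3. Therefore the treewidth is 3.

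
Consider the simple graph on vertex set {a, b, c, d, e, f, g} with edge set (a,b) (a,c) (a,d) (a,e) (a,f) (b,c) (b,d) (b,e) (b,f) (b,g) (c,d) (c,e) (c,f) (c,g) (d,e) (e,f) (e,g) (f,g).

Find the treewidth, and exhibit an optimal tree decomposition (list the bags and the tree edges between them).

The largest bag has 5 vertices, giving width 4; this decomposition certifies tw(G) ≤ 4. On the other hand G contains the 5-clique {a, b, c, d, e}. A clique must lie in a single bag of any decomposition, so no decomposition can have width below 4. Therefore the treewidth is 4.

Treewidth 4.
Bags: B1 = {a, b, c, e, f}  B2 = {b, c, e, f, g}  B3 = {a, b, c, d, e}
Tree: B1–B2, B1–B3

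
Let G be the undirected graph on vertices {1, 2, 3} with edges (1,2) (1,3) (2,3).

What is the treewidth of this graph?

A width-2 tree decomposition is:
Bags: B1 = {1, 2, 3}
Tree: (single bag)
A single bag containing all 3 vertices is trivially a valid decomposition of width 2. On the other hand G contains the 3-clique {1, 2, 3}. A clique must lie in a single bag of any decomposition, so no decomposition can have width below 2. Hence tw(G) = 2 exactly.

2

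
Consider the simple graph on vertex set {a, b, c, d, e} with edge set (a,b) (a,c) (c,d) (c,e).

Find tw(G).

A width-1 tree decomposition is:
Bags: B1 = {c, d}  B2 = {a, c}  B3 = {a, b}  B4 = {c, e}
Tree: B1–B2, B2–B3, B1–B4
Every bag has size at most 2, so the width is 2 − 1 = 1 and tw(G) ≤ 1. G has an edge, so its treewidth is at least 1. Combining the bounds, tw(G) = 1.

1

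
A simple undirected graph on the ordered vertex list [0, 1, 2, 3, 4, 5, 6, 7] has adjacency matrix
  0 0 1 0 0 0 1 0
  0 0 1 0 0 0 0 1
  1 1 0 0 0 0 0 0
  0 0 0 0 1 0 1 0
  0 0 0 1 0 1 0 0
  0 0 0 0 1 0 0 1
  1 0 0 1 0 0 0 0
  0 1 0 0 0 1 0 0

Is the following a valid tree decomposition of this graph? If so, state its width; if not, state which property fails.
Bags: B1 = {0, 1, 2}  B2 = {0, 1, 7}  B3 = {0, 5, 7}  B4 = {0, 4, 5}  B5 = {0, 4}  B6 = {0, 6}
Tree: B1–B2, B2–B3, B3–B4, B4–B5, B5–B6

No — vertex 3 appears in no bag.

A tree decomposition must satisfy three properties: every vertex lies in some bag; for every edge, both endpoints lie together in some bag; and for every vertex, the bags containing it form a connected subtree. Here vertex 3 appears in no bag, so the decomposition is invalid.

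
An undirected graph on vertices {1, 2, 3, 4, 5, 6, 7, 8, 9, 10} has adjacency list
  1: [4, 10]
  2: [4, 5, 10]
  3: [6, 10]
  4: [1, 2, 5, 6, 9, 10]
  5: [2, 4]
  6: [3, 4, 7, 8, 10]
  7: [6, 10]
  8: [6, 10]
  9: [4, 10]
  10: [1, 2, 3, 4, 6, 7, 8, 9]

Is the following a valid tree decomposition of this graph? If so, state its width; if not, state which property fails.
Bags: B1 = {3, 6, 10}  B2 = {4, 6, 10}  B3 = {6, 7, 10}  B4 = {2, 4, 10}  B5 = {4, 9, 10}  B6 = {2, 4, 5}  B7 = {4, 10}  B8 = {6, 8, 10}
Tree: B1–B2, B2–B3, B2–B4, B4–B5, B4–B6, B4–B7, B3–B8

A tree decomposition must satisfy three properties: every vertex lies in some bag; for every edge, both endpoints lie together in some bag; and for every vertex, the bags containing it form a connected subtree. Here vertex 1 appears in no bag, so the decomposition is invalid.

No — vertex 1 appears in no bag.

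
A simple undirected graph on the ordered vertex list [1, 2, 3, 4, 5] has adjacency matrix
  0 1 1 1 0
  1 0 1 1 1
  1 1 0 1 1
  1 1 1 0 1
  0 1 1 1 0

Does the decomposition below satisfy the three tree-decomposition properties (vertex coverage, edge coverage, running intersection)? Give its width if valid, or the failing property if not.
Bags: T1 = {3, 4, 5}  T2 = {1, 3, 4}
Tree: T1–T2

A tree decomposition must satisfy three properties: every vertex lies in some bag; for every edge, both endpoints lie together in some bag; and for every vertex, the bags containing it form a connected subtree. Here vertex 2 appears in no bag, so the decomposition is invalid.

No — vertex 2 appears in no bag.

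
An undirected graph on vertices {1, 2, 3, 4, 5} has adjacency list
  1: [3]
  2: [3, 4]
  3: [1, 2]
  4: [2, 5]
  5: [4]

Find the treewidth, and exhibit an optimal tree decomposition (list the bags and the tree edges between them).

Treewidth 1.
One such decomposition:
Bags: B1 = {4, 5}  B2 = {2, 4}  B3 = {2, 3}  B4 = {1, 3}
Tree: B1–B2, B2–B3, B3–B4

Every bag has size at most 2, so the width is 2 − 1 = 1 and tw(G) ≤ 1. Any graph with an edge has treewidth ≥ 1, and G has the edge 5–4. Hence tw(G) = 1 exactly.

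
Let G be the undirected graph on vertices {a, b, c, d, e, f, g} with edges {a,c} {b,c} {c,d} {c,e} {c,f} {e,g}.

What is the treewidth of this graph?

A width-1 tree decomposition is:
Bags: B1 = {c, e}  B2 = {c, d}  B3 = {e, g}  B4 = {a, c}  B5 = {c, f}  B6 = {b, c}
Tree: B1–B2, B1–B3, B1–B4, B1–B5, B1–B6
Each bag holds 2 vertices, so the decomposition has width 1, which upper-bounds the treewidth. G has an edge, so its treewidth is at least 1. Therefore the treewidth is 1.

1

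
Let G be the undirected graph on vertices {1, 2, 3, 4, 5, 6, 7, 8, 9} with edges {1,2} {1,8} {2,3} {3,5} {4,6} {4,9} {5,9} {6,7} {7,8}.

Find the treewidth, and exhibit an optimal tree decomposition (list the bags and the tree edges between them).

Treewidth 2.
One such decomposition:
Bags: B1 = {2, 3, 5}  B2 = {1, 2, 5}  B3 = {1, 5, 8}  B4 = {5, 7, 8}  B5 = {5, 6, 7}  B6 = {4, 5, 6}  B7 = {4, 5, 9}
Tree: B1–B2, B2–B3, B3–B4, B4–B5, B5–B6, B6–B7

The largest bag has 3 vertices, giving width 2; this decomposition certifies tw(G) ≤ 2. For the lower bound, G contains the cycle 5–3–2–1–8–7–6–4–9–5, so G is not a forest; only forests have treewidth ≤ 1, hence tw(G) ≥ 2. Hence tw(G) = 2 exactly.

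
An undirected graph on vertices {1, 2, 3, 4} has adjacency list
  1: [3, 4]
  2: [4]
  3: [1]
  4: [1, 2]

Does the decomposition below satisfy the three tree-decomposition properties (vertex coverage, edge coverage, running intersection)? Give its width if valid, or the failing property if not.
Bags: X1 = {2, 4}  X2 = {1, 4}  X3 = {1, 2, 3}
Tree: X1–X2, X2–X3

A tree decomposition must satisfy three properties: every vertex lies in some bag; for every edge, both endpoints lie together in some bag; and for every vertex, the bags containing it form a connected subtree. Here bags containing vertex 2 are not connected in the tree, so the decomposition is invalid.

No — bags containing vertex 2 are not connected in the tree.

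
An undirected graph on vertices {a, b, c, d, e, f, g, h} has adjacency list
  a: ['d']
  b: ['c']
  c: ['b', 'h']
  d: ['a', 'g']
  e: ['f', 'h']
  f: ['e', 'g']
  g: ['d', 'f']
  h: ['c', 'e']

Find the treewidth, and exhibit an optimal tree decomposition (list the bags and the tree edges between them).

The largest bag has 2 vertices, giving width 1; this decomposition certifies tw(G) ≤ 1. Since G has at least one edge (e.g. a–d), it is not an edgeless graph, so tw(G) ≥ 1. Therefore the treewidth is 1.

Treewidth 1.
Bags: B1 = {a, d}  B2 = {d, g}  B3 = {f, g}  B4 = {e, f}  B5 = {e, h}  B6 = {c, h}  B7 = {b, c}
Tree: B1–B2, B2–B3, B3–B4, B4–B5, B5–B6, B6–B7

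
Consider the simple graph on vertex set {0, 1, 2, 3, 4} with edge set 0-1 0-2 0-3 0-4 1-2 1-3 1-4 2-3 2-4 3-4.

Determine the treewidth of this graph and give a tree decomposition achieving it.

Treewidth 4.
Bags: B1 = {0, 1, 2, 3, 4}
Tree: (single bag)

A single bag containing all 5 vertices is trivially a valid decomposition of width 4. For the lower bound, the 5 vertices {0, 1, 2, 3, 4} are pairwise adjacent, and any tree decomposition puts a clique entirely inside one bag — forcing width ≥ 4. Combining the bounds, tw(G) = 4.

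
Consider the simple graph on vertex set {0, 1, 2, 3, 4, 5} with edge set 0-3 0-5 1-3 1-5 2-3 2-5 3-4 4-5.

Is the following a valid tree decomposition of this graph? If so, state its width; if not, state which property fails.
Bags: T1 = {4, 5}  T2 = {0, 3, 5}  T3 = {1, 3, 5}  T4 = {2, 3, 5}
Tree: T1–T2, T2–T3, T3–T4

A tree decomposition must satisfy three properties: every vertex lies in some bag; for every edge, both endpoints lie together in some bag; and for every vertex, the bags containing it form a connected subtree. Here edge (3,4) lies in no bag, so the decomposition is invalid.

No — edge (3,4) lies in no bag.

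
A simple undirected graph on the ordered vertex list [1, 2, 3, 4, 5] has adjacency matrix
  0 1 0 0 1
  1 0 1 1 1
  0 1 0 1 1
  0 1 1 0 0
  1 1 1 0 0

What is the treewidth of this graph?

A width-2 tree decomposition is:
Bags: B1 = {2, 3, 4}  B2 = {2, 3, 5}  B3 = {1, 2, 5}
Tree: B1–B2, B2–B3
The largest bag has 3 vertices, giving width 2; this decomposition certifies tw(G) ≤ 2. On the other hand G contains the 3-clique {1, 2, 5}. A clique must lie in a single bag of any decomposition, so no decomposition can have width below 2. The upper and lower bounds meet at 2, so that is the treewidth.

2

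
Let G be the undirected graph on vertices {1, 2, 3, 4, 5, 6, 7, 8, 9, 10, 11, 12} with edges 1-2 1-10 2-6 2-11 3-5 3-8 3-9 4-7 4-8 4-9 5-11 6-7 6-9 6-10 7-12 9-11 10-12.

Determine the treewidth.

A width-3 tree decomposition is:
Bags: B1 = {3, 5, 8, 11}  B2 = {3, 8, 9, 11}  B3 = {4, 8, 9, 11}  B4 = {2, 4, 9, 11}  B5 = {2, 4, 6, 9}  B6 = {2, 4, 6, 7}  B7 = {1, 2, 6, 7}  B8 = {1, 6, 7, 10}  B9 = {1, 7, 10, 12}
Tree: B1–B2, B2–B3, B3–B4, B4–B5, B5–B6, B6–B7, B7–B8, B8–B9
Every bag has size at most 4, so the width is 4 − 1 = 3 and tw(G) ≤ 3. For the lower bound: the 4 vertex sets {3,5,8}, {11}, {9}, {2,4,6,7} are disjoint, each induces a connected subgraph, and every pair is joined by at least one edge of G. Contracting each set to a single vertex therefore yields K_{4} as a minor, and since treewidth is minor-monotone, tw(G) ≥ tw(K_{4}) = 3. The upper and lower bounds meet at 3, so that is the treewidth.

3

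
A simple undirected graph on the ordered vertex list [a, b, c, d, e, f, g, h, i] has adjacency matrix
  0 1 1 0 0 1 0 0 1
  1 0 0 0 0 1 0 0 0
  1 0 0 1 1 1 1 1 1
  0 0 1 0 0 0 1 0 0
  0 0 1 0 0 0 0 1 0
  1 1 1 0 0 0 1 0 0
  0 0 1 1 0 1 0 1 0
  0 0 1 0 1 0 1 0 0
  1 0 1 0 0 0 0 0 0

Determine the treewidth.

A width-2 tree decomposition is:
Bags: B1 = {c, g, h}  B2 = {c, f, g}  B3 = {a, c, f}  B4 = {a, c, i}  B5 = {c, e, h}  B6 = {a, b, f}  B7 = {c, d, g}
Tree: B1–B2, B2–B3, B3–B4, B1–B5, B3–B6, B1–B7
Every bag has size at most 3, so the width is 3 − 1 = 2 and tw(G) ≤ 2. For the lower bound, the 3 vertices {c, d, g} are pairwise adjacent, and any tree decomposition puts a clique entirely inside one bag — forcing width ≥ 2. Combining the bounds, tw(G) = 2.

2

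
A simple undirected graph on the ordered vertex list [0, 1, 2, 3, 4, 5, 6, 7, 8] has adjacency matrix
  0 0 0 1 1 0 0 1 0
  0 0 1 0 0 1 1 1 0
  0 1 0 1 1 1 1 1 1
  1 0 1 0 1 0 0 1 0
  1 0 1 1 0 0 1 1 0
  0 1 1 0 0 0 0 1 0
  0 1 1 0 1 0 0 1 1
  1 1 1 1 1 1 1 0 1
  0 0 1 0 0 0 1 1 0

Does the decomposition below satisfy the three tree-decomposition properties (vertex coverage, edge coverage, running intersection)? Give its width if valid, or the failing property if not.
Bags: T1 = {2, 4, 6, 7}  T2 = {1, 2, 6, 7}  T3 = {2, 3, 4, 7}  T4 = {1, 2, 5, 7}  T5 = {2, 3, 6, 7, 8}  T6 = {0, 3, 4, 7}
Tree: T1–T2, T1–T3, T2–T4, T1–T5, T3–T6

A tree decomposition must satisfy three properties: every vertex lies in some bag; for every edge, both endpoints lie together in some bag; and for every vertex, the bags containing it form a connected subtree. Here bags containing vertex 3 are not connected in the tree, so the decomposition is invalid.

No — bags containing vertex 3 are not connected in the tree.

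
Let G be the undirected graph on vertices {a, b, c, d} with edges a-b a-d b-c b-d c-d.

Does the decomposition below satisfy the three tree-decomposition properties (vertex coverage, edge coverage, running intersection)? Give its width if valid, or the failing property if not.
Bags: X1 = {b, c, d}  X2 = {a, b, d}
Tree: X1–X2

Checking the three conditions: (i) the bags cover all of {a, b, c, d}; (ii) for each edge, some bag contains both endpoints; (iii) the bags containing any fixed vertex form a subtree. All hold, so the decomposition is valid with width 3 − 1 = 2.

Yes; width 2.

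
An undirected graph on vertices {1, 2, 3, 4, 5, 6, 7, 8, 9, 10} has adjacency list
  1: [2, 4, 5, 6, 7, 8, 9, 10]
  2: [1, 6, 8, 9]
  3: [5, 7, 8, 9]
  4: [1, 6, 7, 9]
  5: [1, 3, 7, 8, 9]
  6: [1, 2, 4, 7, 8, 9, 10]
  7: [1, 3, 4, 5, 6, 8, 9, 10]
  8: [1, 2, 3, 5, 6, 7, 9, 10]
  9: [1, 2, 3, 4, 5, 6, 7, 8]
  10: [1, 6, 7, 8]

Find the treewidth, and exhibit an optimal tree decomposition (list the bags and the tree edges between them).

Every bag has size at most 5, so the width is 5 − 1 = 4 and tw(G) ≤ 4. Conversely, {1, 5, 7, 8, 9} is a clique of size 5, and the vertices of any clique must share a bag in every tree decomposition; so some bag has ≥ 5 vertices and tw(G) ≥ 4. Hence tw(G) = 4 exactly.

Treewidth 4.
One optimal decomposition is:
Bags: B1 = {1, 6, 7, 8, 9}  B2 = {1, 5, 7, 8, 9}  B3 = {1, 2, 6, 8, 9}  B4 = {3, 5, 7, 8, 9}  B5 = {1, 6, 7, 8, 10}  B6 = {1, 4, 6, 7, 9}
Tree: B1–B2, B1–B3, B2–B4, B1–B5, B1–B6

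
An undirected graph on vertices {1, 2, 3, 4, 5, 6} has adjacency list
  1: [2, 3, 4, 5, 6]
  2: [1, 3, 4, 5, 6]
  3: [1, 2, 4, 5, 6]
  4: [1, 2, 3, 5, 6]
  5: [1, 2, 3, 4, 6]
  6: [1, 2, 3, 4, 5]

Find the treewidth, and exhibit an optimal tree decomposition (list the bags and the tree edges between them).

Treewidth 5.
One such decomposition:
Bags: B1 = {1, 2, 3, 4, 5, 6}
Tree: (single bag)

A single bag containing all 6 vertices is trivially a valid decomposition of width 5. On the other hand G contains the 6-clique {1, 2, 3, 4, 5, 6}. A clique must lie in a single bag of any decomposition, so no decomposition can have width below 5. The upper and lower bounds meet at 5, so that is the treewidth.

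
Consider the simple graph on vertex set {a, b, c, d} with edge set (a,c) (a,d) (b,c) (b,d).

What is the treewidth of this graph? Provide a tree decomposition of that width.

Treewidth 2.
One optimal decomposition is:
Bags: B1 = {a, b, c}  B2 = {a, b, d}
Tree: B1–B2

The largest bag has 3 vertices, giving width 2; this decomposition certifies tw(G) ≤ 2. Since a–c–b–d–a is a cycle in G, G is not acyclic. Forests are exactly the graphs of treewidth ≤ 1, so tw(G) ≥ 2. Combining the bounds, tw(G) = 2.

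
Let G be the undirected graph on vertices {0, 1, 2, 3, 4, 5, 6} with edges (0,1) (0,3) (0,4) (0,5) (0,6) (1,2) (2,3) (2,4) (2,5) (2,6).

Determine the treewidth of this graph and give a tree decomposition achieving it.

Treewidth 2.
Bags: B1 = {0, 2, 6}  B2 = {0, 1, 2}  B3 = {0, 2, 3}  B4 = {0, 2, 4}  B5 = {0, 2, 5}
Tree: B1–B2, B2–B3, B3–B4, B4–B5

Each bag holds 3 vertices, so the decomposition has width 2, which upper-bounds the treewidth. For the lower bound, G contains the cycle 2–6–0–1–2, so G is not a forest; only forests have treewidth ≤ 1, hence tw(G) ≥ 2. Hence tw(G) = 2 exactly.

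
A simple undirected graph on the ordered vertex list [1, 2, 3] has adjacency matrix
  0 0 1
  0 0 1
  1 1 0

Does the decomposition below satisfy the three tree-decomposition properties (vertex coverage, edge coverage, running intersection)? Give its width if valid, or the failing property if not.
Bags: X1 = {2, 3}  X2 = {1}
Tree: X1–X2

A tree decomposition must satisfy three properties: every vertex lies in some bag; for every edge, both endpoints lie together in some bag; and for every vertex, the bags containing it form a connected subtree. Here edge (3,1) lies in no bag, so the decomposition is invalid.

No — edge (3,1) lies in no bag.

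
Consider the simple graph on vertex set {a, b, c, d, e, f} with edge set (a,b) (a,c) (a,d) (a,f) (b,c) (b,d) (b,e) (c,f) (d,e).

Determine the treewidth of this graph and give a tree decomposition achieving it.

Every bag has size at most 3, so the width is 3 − 1 = 2 and tw(G) ≤ 2. For the lower bound, the 3 vertices {b, d, e} are pairwise adjacent, and any tree decomposition puts a clique entirely inside one bag — forcing width ≥ 2. The upper and lower bounds meet at 2, so that is the treewidth.

Treewidth 2.
One optimal decomposition is:
Bags: B1 = {b, d, e}  B2 = {a, b, d}  B3 = {a, b, c}  B4 = {a, c, f}
Tree: B1–B2, B2–B3, B3–B4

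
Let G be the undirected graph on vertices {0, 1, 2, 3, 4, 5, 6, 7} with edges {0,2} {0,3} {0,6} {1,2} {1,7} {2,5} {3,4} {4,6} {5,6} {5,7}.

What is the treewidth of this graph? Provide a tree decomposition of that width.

Every bag has size at most 3, so the width is 3 − 1 = 2 and tw(G) ≤ 2. For the lower bound, G contains the cycle 1–7–5–2–1, so G is not a forest; only forests have treewidth ≤ 1, hence tw(G) ≥ 2. Therefore the treewidth is 2.

Treewidth 2.
One such decomposition:
Bags: B1 = {1, 2, 7}  B2 = {2, 5, 7}  B3 = {0, 2, 5}  B4 = {0, 5, 6}  B5 = {0, 3, 6}  B6 = {3, 4, 6}
Tree: B1–B2, B2–B3, B3–B4, B4–B5, B5–B6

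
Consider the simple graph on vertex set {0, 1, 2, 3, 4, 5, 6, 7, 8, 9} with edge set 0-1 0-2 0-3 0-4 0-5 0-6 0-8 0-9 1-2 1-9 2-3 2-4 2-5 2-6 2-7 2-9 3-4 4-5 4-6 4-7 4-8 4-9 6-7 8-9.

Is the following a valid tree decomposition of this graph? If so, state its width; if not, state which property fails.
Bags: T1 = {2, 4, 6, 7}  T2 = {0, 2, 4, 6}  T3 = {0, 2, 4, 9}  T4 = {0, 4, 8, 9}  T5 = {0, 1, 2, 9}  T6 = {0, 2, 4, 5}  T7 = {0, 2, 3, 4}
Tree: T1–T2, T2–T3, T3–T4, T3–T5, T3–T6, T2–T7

Every vertex of G appears in some bag (union = {0, 1, 2, 3, 4, 5, 6, 7, 8, 9}); every edge is covered by a bag; and for each vertex v the set of bags containing v is connected in the bag tree. The decomposition is therefore valid. The largest bag has 4 vertices, so the width is 3.

Yes; width 3.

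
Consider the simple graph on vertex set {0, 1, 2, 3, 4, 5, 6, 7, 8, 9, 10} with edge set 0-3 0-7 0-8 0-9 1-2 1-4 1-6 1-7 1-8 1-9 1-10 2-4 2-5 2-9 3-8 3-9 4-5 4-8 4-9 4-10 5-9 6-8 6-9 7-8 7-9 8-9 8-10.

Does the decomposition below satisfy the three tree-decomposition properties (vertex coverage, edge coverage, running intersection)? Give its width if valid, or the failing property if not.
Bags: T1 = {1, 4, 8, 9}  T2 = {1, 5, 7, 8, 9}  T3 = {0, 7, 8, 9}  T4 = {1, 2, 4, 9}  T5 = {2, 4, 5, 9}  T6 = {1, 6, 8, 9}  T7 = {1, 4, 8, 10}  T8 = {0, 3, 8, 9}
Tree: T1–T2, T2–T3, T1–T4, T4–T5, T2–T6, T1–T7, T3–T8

No — bags containing vertex 5 are not connected in the tree.

A tree decomposition must satisfy three properties: every vertex lies in some bag; for every edge, both endpoints lie together in some bag; and for every vertex, the bags containing it form a connected subtree. Here bags containing vertex 5 are not connected in the tree, so the decomposition is invalid.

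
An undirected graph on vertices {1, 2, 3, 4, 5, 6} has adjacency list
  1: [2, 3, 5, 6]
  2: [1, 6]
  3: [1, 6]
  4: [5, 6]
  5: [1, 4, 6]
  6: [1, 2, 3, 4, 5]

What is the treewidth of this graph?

2

A width-2 tree decomposition is:
Bags: B1 = {1, 2, 6}  B2 = {1, 3, 6}  B3 = {1, 5, 6}  B4 = {4, 5, 6}
Tree: B1–B2, B1–B3, B3–B4
The largest bag has 3 vertices, giving width 2; this decomposition certifies tw(G) ≤ 2. On the other hand G contains the 3-clique {1, 2, 6}. A clique must lie in a single bag of any decomposition, so no decomposition can have width below 2. Combining the bounds, tw(G) = 2.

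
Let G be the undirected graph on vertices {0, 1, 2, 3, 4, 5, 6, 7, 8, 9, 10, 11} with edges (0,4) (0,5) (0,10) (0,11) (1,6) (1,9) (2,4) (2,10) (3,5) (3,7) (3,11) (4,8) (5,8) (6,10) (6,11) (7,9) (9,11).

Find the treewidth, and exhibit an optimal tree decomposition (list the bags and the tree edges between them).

Treewidth 3.
One optimal decomposition is:
Bags: B1 = {2, 4, 8, 10}  B2 = {0, 4, 8, 10}  B3 = {0, 5, 8, 10}  B4 = {0, 5, 6, 10}  B5 = {0, 5, 6, 11}  B6 = {3, 5, 6, 11}  B7 = {1, 3, 6, 11}  B8 = {1, 3, 9, 11}  B9 = {1, 3, 7, 9}
Tree: B1–B2, B2–B3, B3–B4, B4–B5, B5–B6, B6–B7, B7–B8, B8–B9

The largest bag has 4 vertices, giving width 3; this decomposition certifies tw(G) ≤ 3. For the lower bound: the 4 vertex sets {2,4,8}, {10}, {0}, {3,5,6,11} are disjoint, each induces a connected subgraph, and every pair is joined by at least one edge of G. Contracting each set to a single vertex therefore yields K_{4} as a minor, and since treewidth is minor-monotone, tw(G) ≥ tw(K_{4}) = 3. Combining the bounds, tw(G) = 3.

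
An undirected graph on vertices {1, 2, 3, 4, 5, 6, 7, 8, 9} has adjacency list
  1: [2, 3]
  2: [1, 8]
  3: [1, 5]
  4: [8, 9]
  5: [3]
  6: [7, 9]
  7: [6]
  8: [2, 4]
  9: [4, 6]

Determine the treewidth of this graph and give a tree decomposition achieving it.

Treewidth 1.
One such decomposition:
Bags: B1 = {6, 7}  B2 = {6, 9}  B3 = {4, 9}  B4 = {4, 8}  B5 = {2, 8}  B6 = {1, 2}  B7 = {1, 3}  B8 = {3, 5}
Tree: B1–B2, B2–B3, B3–B4, B4–B5, B5–B6, B6–B7, B7–B8

The largest bag has 2 vertices, giving width 1; this decomposition certifies tw(G) ≤ 1. Since G has at least one edge (e.g. 7–6), it is not an edgeless graph, so tw(G) ≥ 1. Therefore the treewidth is 1.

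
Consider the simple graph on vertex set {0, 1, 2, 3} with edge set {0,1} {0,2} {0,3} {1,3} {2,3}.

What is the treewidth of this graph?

A width-2 tree decomposition is:
Bags: B1 = {0, 2, 3}  B2 = {0, 1, 3}
Tree: B1–B2
Every bag has size at most 3, so the width is 3 − 1 = 2 and tw(G) ≤ 2. On the other hand G contains the 3-clique {0, 1, 3}. A clique must lie in a single bag of any decomposition, so no decomposition can have width below 2. The upper and lower bounds meet at 2, so that is the treewidth.

2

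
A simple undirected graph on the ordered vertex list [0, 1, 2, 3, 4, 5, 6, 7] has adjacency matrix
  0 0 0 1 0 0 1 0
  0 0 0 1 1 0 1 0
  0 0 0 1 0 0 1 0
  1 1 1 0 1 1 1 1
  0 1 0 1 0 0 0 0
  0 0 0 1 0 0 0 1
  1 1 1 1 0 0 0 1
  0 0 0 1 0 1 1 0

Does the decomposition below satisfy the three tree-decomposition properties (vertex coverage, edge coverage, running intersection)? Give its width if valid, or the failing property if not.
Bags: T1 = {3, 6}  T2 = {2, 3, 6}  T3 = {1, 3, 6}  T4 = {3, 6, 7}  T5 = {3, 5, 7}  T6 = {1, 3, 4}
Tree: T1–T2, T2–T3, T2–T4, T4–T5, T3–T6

A tree decomposition must satisfy three properties: every vertex lies in some bag; for every edge, both endpoints lie together in some bag; and for every vertex, the bags containing it form a connected subtree. Here vertex 0 appears in no bag, so the decomposition is invalid.

No — vertex 0 appears in no bag.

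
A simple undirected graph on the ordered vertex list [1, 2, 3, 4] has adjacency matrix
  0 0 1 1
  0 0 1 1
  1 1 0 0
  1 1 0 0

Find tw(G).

A width-2 tree decomposition is:
Bags: B1 = {1, 2, 3}  B2 = {1, 2, 4}
Tree: B1–B2
Each bag holds 3 vertices, so the decomposition has width 2, which upper-bounds the treewidth. Since 1–3–2–4–1 is a cycle in G, G is not acyclic. Forests are exactly the graphs of treewidth ≤ 1, so tw(G) ≥ 2. Hence tw(G) = 2 exactly.

2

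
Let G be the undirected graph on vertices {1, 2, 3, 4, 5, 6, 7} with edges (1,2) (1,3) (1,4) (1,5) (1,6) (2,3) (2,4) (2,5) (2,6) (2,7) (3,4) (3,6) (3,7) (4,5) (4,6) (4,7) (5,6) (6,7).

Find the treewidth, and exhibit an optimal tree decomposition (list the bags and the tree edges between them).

Each bag holds 5 vertices, so the decomposition has width 4, which upper-bounds the treewidth. For the lower bound, the 5 vertices {1, 2, 3, 4, 6} are pairwise adjacent, and any tree decomposition puts a clique entirely inside one bag — forcing width ≥ 4. Combining the bounds, tw(G) = 4.

Treewidth 4.
One optimal decomposition is:
Bags: B1 = {1, 2, 4, 5, 6}  B2 = {1, 2, 3, 4, 6}  B3 = {2, 3, 4, 6, 7}
Tree: B1–B2, B2–B3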